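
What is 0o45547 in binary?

Each octal digit is 3 bits: 4=100 5=101 5=101 4=100 7=111.

0b100101101100111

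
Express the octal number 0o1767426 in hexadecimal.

0x7EF16

Each octal digit is 3 bits: 1=001 7=111 6=110 7=111 4=100 2=010 6=110.
Group the bits into nibbles: 0111 1110 1111 0001 0110 → 7EF16.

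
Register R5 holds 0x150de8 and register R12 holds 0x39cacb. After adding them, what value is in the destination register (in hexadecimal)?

0x4ed8b3

Add column by column in base 16, right to left:
  8+b = 3 carry 1
  e+c+1 = b carry 1
  d+a+1 = 8 carry 1
  0+c+1 = d
  5+9 = e
  1+3 = 4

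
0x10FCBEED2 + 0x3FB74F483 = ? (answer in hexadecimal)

Add column by column in base 16, right to left:
  2+3 = 5
  D+8 = 5 carry 1
  E+4+1 = 3 carry 1
  E+F+1 = E carry 1
  B+4+1 = 0 carry 1
  C+7+1 = 4 carry 1
  F+B+1 = B carry 1
  0+F+1 = 0 carry 1
  1+3+1 = 5

0x50B40E355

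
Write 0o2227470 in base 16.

Each octal digit is 3 bits: 2=010 2=010 2=010 7=111 4=100 7=111 0=000.
Group the bits into nibbles: 1001 0010 1111 0011 1000 → 92f38.

0x92f38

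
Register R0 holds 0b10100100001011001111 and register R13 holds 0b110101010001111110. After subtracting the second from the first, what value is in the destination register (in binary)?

Subtract column by column in base 2:
  1-0 → 1
  1-1 → 0
  1-1 → 0
  1-1 → 0
  0-1 → 1 (borrow)
  0-1-1 → 0 (borrow)
  1-1-1 → 1 (borrow)
  1-0-1 → 0
  0-0 → 0
  1-0 → 1
  0-1 → 1 (borrow)
  0-0-1 → 1 (borrow)
  0-1-1 → 0 (borrow)
  0-0-1 → 1 (borrow)
  1-1-1 → 1 (borrow)
  0-0-1 → 1 (borrow)
  0-1-1 → 0 (borrow)
  1-1-1 → 1 (borrow)
  0-0-1 → 1 (borrow)
  1-0-1 → 0

0b1101110111001010001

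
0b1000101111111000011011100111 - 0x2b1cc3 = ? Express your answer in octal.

0b1000101111111000011011100111 = 0o1057703347 in octal.
0x2b1cc3 = 0o12616303 in octal.
Subtract column by column in base 8:
  7-3 → 4
  4-0 → 4
  3-3 → 0
  3-6 → 5 (borrow)
  0-1-1 → 6 (borrow)
  7-6-1 → 0
  7-2 → 5
  5-1 → 4
  0-0 → 0
  1-0 → 1

0o1045065044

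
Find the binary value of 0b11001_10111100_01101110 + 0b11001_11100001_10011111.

Add column by column in base 2, right to left:
  0+1 = 1
  1+1 = 0 carry 1
  1+1+1 = 1 carry 1
  1+1+1 = 1 carry 1
  0+1+1 = 0 carry 1
  1+0+1 = 0 carry 1
  1+0+1 = 0 carry 1
  0+1+1 = 0 carry 1
  0+1+1 = 0 carry 1
  0+0+1 = 1
  1+0 = 1
  1+0 = 1
  1+0 = 1
  1+1 = 0 carry 1
  0+1+1 = 0 carry 1
  1+1+1 = 1 carry 1
  1+1+1 = 1 carry 1
  0+0+1 = 1
  0+0 = 0
  1+1 = 0 carry 1
  1+1+1 = 1 carry 1
  final carry 1

0b1100111001111000001101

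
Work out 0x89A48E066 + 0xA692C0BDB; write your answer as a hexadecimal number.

0x130374EC41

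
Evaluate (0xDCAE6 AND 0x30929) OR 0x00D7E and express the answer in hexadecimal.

0xDCAE6 AND 0x30929 = 0x10820.
Then OR with 0x00D7E.

0x10D7E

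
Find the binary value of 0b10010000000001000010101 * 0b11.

0b110110000000011000111111

Multiply each base-2 digit by 3, carrying:
  1×3 = 3 → write 1 carry 1
  0×3+1 = 1 → write 1
  1×3 = 3 → write 1 carry 1
  0×3+1 = 1 → write 1
  1×3 = 3 → write 1 carry 1
  0×3+1 = 1 → write 1
  0×3 = 0 → write 0
  0×3 = 0 → write 0
  0×3 = 0 → write 0
  1×3 = 3 → write 1 carry 1
  0×3+1 = 1 → write 1
  0×3 = 0 → write 0
  0×3 = 0 → write 0
  0×3 = 0 → write 0
  0×3 = 0 → write 0
  0×3 = 0 → write 0
  0×3 = 0 → write 0
  0×3 = 0 → write 0
  0×3 = 0 → write 0
  1×3 = 3 → write 1 carry 1
  0×3+1 = 1 → write 1
  0×3 = 0 → write 0
  1×3 = 3 → write 1 carry 1
  remaining carry: 1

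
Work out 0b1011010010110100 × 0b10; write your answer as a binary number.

Multiply each base-2 digit by 2, carrying:
  0×2 = 0 → write 0
  0×2 = 0 → write 0
  1×2 = 2 → write 0 carry 1
  0×2+1 = 1 → write 1
  1×2 = 2 → write 0 carry 1
  1×2+1 = 3 → write 1 carry 1
  0×2+1 = 1 → write 1
  1×2 = 2 → write 0 carry 1
  0×2+1 = 1 → write 1
  0×2 = 0 → write 0
  1×2 = 2 → write 0 carry 1
  0×2+1 = 1 → write 1
  1×2 = 2 → write 0 carry 1
  1×2+1 = 3 → write 1 carry 1
  0×2+1 = 1 → write 1
  1×2 = 2 → write 0 carry 1
  remaining carry: 1

0b10110100101101000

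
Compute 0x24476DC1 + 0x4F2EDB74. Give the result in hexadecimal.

0x73764935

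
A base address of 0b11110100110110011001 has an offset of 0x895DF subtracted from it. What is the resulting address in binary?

0b1101011011110111010

0x895DF = 0b10001001010111011111 in binary.
Subtract column by column in base 2:
  1-1 → 0
  0-1 → 1 (borrow)
  0-1-1 → 0 (borrow)
  1-1-1 → 1 (borrow)
  1-1-1 → 1 (borrow)
  0-0-1 → 1 (borrow)
  0-1-1 → 0 (borrow)
  1-1-1 → 1 (borrow)
  1-1-1 → 1 (borrow)
  0-0-1 → 1 (borrow)
  1-1-1 → 1 (borrow)
  1-0-1 → 0
  0-1 → 1 (borrow)
  0-0-1 → 1 (borrow)
  1-0-1 → 0
  0-1 → 1 (borrow)
  1-0-1 → 0
  1-0 → 1
  1-0 → 1
  1-1 → 0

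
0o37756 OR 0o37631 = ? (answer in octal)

OR each oct digit independently (no carries):
  3|3=3, 7|7=7, 7|6=7, 5|3=7, 6|1=7

0o37777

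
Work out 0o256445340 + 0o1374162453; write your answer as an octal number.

0o1652630013

Add column by column in base 8, right to left:
  0+3 = 3
  4+5 = 1 carry 1
  3+4+1 = 0 carry 1
  5+2+1 = 0 carry 1
  4+6+1 = 3 carry 1
  4+1+1 = 6
  6+4 = 2 carry 1
  5+7+1 = 5 carry 1
  2+3+1 = 6
  0+1 = 1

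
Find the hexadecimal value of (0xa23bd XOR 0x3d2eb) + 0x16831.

0xb5987

First 0xa23bd XOR 0x3d2eb = 0x9f156.
Add column by column in base 16, right to left:
  6+1 = 7
  5+3 = 8
  1+8 = 9
  f+6 = 5 carry 1
  9+1+1 = b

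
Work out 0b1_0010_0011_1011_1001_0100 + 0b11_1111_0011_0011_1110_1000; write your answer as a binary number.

0b10100010110111101111100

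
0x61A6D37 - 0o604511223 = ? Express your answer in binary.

0x61A6D37 = 0b110000110100110110100110111 in binary.
0o604511223 = 0b110000100101001001010010011 in binary.
Subtract column by column in base 2:
  1-1 → 0
  1-1 → 0
  1-0 → 1
  0-0 → 0
  1-1 → 0
  1-0 → 1
  0-0 → 0
  0-1 → 1 (borrow)
  1-0-1 → 0
  0-1 → 1 (borrow)
  1-0-1 → 0
  1-0 → 1
  0-1 → 1 (borrow)
  1-0-1 → 0
  1-0 → 1
  0-1 → 1 (borrow)
  0-0-1 → 1 (borrow)
  1-1-1 → 1 (borrow)
  0-0-1 → 1 (borrow)
  1-0-1 → 0
  1-1 → 0
  0-0 → 0
  0-0 → 0
  0-0 → 0
  0-0 → 0
  1-1 → 0
  1-1 → 0

0b1111101101010100100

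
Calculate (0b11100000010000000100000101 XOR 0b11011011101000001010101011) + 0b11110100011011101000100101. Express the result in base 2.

0b100110000010011110111010011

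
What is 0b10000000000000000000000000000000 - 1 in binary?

0b1111111111111111111111111111111

The trailing 31 digits are 0, so subtracting 1 borrows through: they become 1 and the next digit up decrements.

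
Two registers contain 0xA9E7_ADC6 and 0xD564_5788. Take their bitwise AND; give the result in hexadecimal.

AND each hex digit independently (no carries):
  A&D=8, 9&5=1, E&6=6, 7&4=4, A&5=0, D&7=5, C&8=8, 6&8=0

0x81640580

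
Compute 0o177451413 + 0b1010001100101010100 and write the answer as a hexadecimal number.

0x2036C5F

0o177451413 = 0x1FE530B in hexadecimal.
0b1010001100101010100 = 0x51954 in hexadecimal.
Add column by column in base 16, right to left:
  B+4 = F
  0+5 = 5
  3+9 = C
  5+1 = 6
  E+5 = 3 carry 1
  F+0+1 = 0 carry 1
  1+0+1 = 2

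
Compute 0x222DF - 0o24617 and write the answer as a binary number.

0b11111100101010000

0x222DF = 0b100010001011011111 in binary.
0o24617 = 0b10100110001111 in binary.
Subtract column by column in base 2:
  1-1 → 0
  1-1 → 0
  1-1 → 0
  1-1 → 0
  1-0 → 1
  0-0 → 0
  1-0 → 1
  1-1 → 0
  0-1 → 1 (borrow)
  1-0-1 → 0
  0-0 → 0
  0-1 → 1 (borrow)
  0-0-1 → 1 (borrow)
  1-1-1 → 1 (borrow)
  0-0-1 → 1 (borrow)
  0-0-1 → 1 (borrow)
  0-0-1 → 1 (borrow)
  1-0-1 → 0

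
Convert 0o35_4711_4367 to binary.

0b11101100111001001100011110111

Each octal digit is 3 bits: 3=011 5=101 4=100 7=111 1=001 1=001 4=100 3=011 6=110 7=111.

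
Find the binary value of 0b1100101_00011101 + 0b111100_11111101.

0b1010001000011010

Add column by column in base 2, right to left:
  1+1 = 0 carry 1
  0+0+1 = 1
  1+1 = 0 carry 1
  1+1+1 = 1 carry 1
  1+1+1 = 1 carry 1
  0+1+1 = 0 carry 1
  0+1+1 = 0 carry 1
  0+1+1 = 0 carry 1
  1+0+1 = 0 carry 1
  0+0+1 = 1
  1+1 = 0 carry 1
  0+1+1 = 0 carry 1
  0+1+1 = 0 carry 1
  1+1+1 = 1 carry 1
  1+0+1 = 0 carry 1
  final carry 1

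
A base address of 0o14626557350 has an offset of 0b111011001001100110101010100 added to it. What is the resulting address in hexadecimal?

0o14626557350 = 0x665ADEE8 in hexadecimal.
0b111011001001100110101010100 = 0x764CD54 in hexadecimal.
Add column by column in base 16, right to left:
  8+4 = C
  E+5 = 3 carry 1
  E+D+1 = C carry 1
  D+C+1 = A carry 1
  A+4+1 = F
  5+6 = B
  6+7 = D
  6+0 = 6

0x6DBFAC3C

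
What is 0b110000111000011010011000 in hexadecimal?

Group the bits into nibbles: 1100 0011 1000 0110 1001 1000 → C38698.

0xC38698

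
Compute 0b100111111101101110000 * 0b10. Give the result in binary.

Multiply each base-2 digit by 2, carrying:
  0×2 = 0 → write 0
  0×2 = 0 → write 0
  0×2 = 0 → write 0
  0×2 = 0 → write 0
  1×2 = 2 → write 0 carry 1
  1×2+1 = 3 → write 1 carry 1
  1×2+1 = 3 → write 1 carry 1
  0×2+1 = 1 → write 1
  1×2 = 2 → write 0 carry 1
  1×2+1 = 3 → write 1 carry 1
  0×2+1 = 1 → write 1
  1×2 = 2 → write 0 carry 1
  1×2+1 = 3 → write 1 carry 1
  1×2+1 = 3 → write 1 carry 1
  1×2+1 = 3 → write 1 carry 1
  1×2+1 = 3 → write 1 carry 1
  1×2+1 = 3 → write 1 carry 1
  1×2+1 = 3 → write 1 carry 1
  0×2+1 = 1 → write 1
  0×2 = 0 → write 0
  1×2 = 2 → write 0 carry 1
  remaining carry: 1

0b1001111111011011100000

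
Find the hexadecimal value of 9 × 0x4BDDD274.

Multiply each base-16 digit by 9, carrying:
  4×9 = 36 → write 4 carry 2
  7×9+2 = 65 → write 1 carry 4
  2×9+4 = 22 → write 6 carry 1
  D×9+1 = 118 → write 6 carry 7
  D×9+7 = 124 → write C carry 7
  D×9+7 = 124 → write C carry 7
  B×9+7 = 106 → write A carry 6
  4×9+6 = 42 → write A carry 2
  remaining carry: 2

0x2AACC6614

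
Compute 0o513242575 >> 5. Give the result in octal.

5 bits is not a whole number of base-8 digits; in binary: 101001011010100010101111101 >> 5 = 1010010110101000101011.

0o12265053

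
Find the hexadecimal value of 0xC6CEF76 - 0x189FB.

0xC6B657B

Subtract column by column in base 16:
  6-B → B (borrow)
  7-F-1 → 7 (borrow)
  F-9-1 → 5
  E-8 → 6
  C-1 → B
  6-0 → 6
  C-0 → C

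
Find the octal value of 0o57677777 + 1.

0o57700000

The trailing 5 digits are 7 (max in base 8), so adding 1 cascades: they roll to 0 and the next digit up increments.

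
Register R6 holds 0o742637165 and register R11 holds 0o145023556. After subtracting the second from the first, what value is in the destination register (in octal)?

0o575613407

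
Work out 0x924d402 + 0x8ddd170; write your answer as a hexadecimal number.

0x1202a572

Add column by column in base 16, right to left:
  2+0 = 2
  0+7 = 7
  4+1 = 5
  d+d = a carry 1
  4+d+1 = 2 carry 1
  2+d+1 = 0 carry 1
  9+8+1 = 2 carry 1
  final carry 1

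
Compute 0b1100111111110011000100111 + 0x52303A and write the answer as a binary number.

0b1111100100001011001100001

0x52303A = 0b10100100011000000111010 in binary.
Add column by column in base 2, right to left:
  1+0 = 1
  1+1 = 0 carry 1
  1+0+1 = 0 carry 1
  0+1+1 = 0 carry 1
  0+1+1 = 0 carry 1
  1+1+1 = 1 carry 1
  0+0+1 = 1
  0+0 = 0
  0+0 = 0
  1+0 = 1
  1+0 = 1
  0+0 = 0
  0+1 = 1
  1+1 = 0 carry 1
  1+0+1 = 0 carry 1
  1+0+1 = 0 carry 1
  1+0+1 = 0 carry 1
  1+1+1 = 1 carry 1
  1+0+1 = 0 carry 1
  1+0+1 = 0 carry 1
  1+1+1 = 1 carry 1
  0+0+1 = 1
  0+1 = 1
  1+0 = 1
  1+0 = 1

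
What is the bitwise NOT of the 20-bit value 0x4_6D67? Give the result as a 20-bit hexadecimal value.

0xB9298

Each hex digit d becomes F−d:
  4→B, 6→9, D→2, 6→9, 7→8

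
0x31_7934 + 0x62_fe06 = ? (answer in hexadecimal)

Add column by column in base 16, right to left:
  4+6 = a
  3+0 = 3
  9+e = 7 carry 1
  7+f+1 = 7 carry 1
  1+2+1 = 4
  3+6 = 9

0x94773a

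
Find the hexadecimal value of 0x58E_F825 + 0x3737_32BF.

0x3CC62AE4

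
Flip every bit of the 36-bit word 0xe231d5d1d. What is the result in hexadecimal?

Each hex digit d becomes f−d:
  e→1, 2→d, 3→c, 1→e, d→2, 5→a, d→2, 1→e, d→2

0x1dce2a2e2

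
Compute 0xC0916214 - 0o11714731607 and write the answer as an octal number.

0xC0916214 = 0o30044261024 in octal.
Subtract column by column in base 8:
  4-7 → 5 (borrow)
  2-0-1 → 1
  0-6 → 2 (borrow)
  1-1-1 → 7 (borrow)
  6-3-1 → 2
  2-7 → 3 (borrow)
  4-4-1 → 7 (borrow)
  4-1-1 → 2
  0-7 → 1 (borrow)
  0-1-1 → 6 (borrow)
  3-1-1 → 1

0o16127327215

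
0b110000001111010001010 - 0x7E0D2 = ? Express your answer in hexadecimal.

0b110000001111010001010 = 0x181E8A in hexadecimal.
Subtract column by column in base 16:
  A-2 → 8
  8-D → B (borrow)
  E-0-1 → D
  1-E → 3 (borrow)
  8-7-1 → 0
  1-0 → 1

0x103DB8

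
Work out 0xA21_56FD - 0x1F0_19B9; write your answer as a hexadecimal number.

0x8313D44

Subtract column by column in base 16:
  D-9 → 4
  F-B → 4
  6-9 → D (borrow)
  5-1-1 → 3
  1-0 → 1
  2-F → 3 (borrow)
  A-1-1 → 8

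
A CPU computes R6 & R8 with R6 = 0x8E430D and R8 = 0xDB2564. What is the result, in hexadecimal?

AND each hex digit independently (no carries):
  8&D=8, E&B=A, 4&2=0, 3&5=1, 0&6=0, D&4=4

0x8A0104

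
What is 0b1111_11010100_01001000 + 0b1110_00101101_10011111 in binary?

0b111100000000111100111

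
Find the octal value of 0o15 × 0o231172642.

Multiply each base-8 digit by 13, carrying:
  2×13 = 26 → write 2 carry 3
  4×13+3 = 55 → write 7 carry 6
  6×13+6 = 84 → write 4 carry 10
  2×13+10 = 36 → write 4 carry 4
  7×13+4 = 95 → write 7 carry 11
  1×13+11 = 24 → write 0 carry 3
  1×13+3 = 16 → write 0 carry 2
  3×13+2 = 41 → write 1 carry 5
  2×13+5 = 31 → write 7 carry 3
  remaining carry: 3

0o3710074472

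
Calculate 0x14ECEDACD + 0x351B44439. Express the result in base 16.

Add column by column in base 16, right to left:
  D+9 = 6 carry 1
  C+3+1 = 0 carry 1
  A+4+1 = F
  D+4 = 1 carry 1
  E+4+1 = 3 carry 1
  C+B+1 = 8 carry 1
  E+1+1 = 0 carry 1
  4+5+1 = A
  1+3 = 4

0x4A0831F06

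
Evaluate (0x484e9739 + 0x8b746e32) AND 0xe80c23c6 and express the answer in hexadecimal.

0xc0000142

Add column by column in base 16, right to left:
  9+2 = b
  3+3 = 6
  7+e = 5 carry 1
  9+6+1 = 0 carry 1
  e+4+1 = 3 carry 1
  4+7+1 = c
  8+b = 3 carry 1
  4+8+1 = d
Sum = 0xd3c3056b; now AND with 0xe80c23c6:
  d&e=c, 3&8=0, c&0=0, 3&c=0, 0&2=0, 5&3=1, 6&c=4, b&6=2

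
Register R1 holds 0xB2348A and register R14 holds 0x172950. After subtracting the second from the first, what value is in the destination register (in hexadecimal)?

0x9B0B3A

Subtract column by column in base 16:
  A-0 → A
  8-5 → 3
  4-9 → B (borrow)
  3-2-1 → 0
  2-7 → B (borrow)
  B-1-1 → 9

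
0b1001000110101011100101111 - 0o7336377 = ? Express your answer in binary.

0o7336377 = 0b111011011110011111111 in binary.
Subtract column by column in base 2:
  1-1 → 0
  1-1 → 0
  1-1 → 0
  1-1 → 0
  0-1 → 1 (borrow)
  1-1-1 → 1 (borrow)
  0-1-1 → 0 (borrow)
  0-1-1 → 0 (borrow)
  1-0-1 → 0
  1-0 → 1
  1-1 → 0
  0-1 → 1 (borrow)
  1-1-1 → 1 (borrow)
  0-1-1 → 0 (borrow)
  1-0-1 → 0
  0-1 → 1 (borrow)
  1-1-1 → 1 (borrow)
  1-0-1 → 0
  0-1 → 1 (borrow)
  0-1-1 → 0 (borrow)
  0-1-1 → 0 (borrow)
  1-0-1 → 0
  0-0 → 0
  0-0 → 0
  1-0 → 1

0b1000001011001101000110000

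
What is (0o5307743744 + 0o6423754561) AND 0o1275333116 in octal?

0o1231320104

Add column by column in base 8, right to left:
  4+1 = 5
  4+6 = 2 carry 1
  7+5+1 = 5 carry 1
  3+4+1 = 0 carry 1
  4+5+1 = 2 carry 1
  7+7+1 = 7 carry 1
  7+3+1 = 3 carry 1
  0+2+1 = 3
  3+4 = 7
  5+6 = 3 carry 1
  final carry 1
Sum = 0o13733720525; now AND with 0o1275333116:
  1&0=0, 3&1=1, 7&2=2, 3&7=3, 3&5=1, 7&3=3, 2&3=2, 0&3=0, 5&1=1, 2&1=0, 5&6=4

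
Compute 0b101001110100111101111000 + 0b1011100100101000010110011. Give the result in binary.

0b10000110011010000000101011

Add column by column in base 2, right to left:
  0+1 = 1
  0+1 = 1
  0+0 = 0
  1+0 = 1
  1+1 = 0 carry 1
  1+1+1 = 1 carry 1
  1+0+1 = 0 carry 1
  0+1+1 = 0 carry 1
  1+0+1 = 0 carry 1
  1+0+1 = 0 carry 1
  1+0+1 = 0 carry 1
  1+0+1 = 0 carry 1
  0+1+1 = 0 carry 1
  0+0+1 = 1
  1+1 = 0 carry 1
  0+0+1 = 1
  1+0 = 1
  1+1 = 0 carry 1
  1+0+1 = 0 carry 1
  0+0+1 = 1
  0+1 = 1
  1+1 = 0 carry 1
  0+1+1 = 0 carry 1
  1+0+1 = 0 carry 1
  0+1+1 = 0 carry 1
  final carry 1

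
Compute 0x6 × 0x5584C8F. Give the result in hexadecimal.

0x2011CB5A

Multiply each base-16 digit by 6, carrying:
  F×6 = 90 → write A carry 5
  8×6+5 = 53 → write 5 carry 3
  C×6+3 = 75 → write B carry 4
  4×6+4 = 28 → write C carry 1
  8×6+1 = 49 → write 1 carry 3
  5×6+3 = 33 → write 1 carry 2
  5×6+2 = 32 → write 0 carry 2
  remaining carry: 2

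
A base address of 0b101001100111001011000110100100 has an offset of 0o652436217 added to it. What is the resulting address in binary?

0b110000010001101110111000110011

0o652436217 = 0b110101010100011110010001111 in binary.
Add column by column in base 2, right to left:
  0+1 = 1
  0+1 = 1
  1+1 = 0 carry 1
  0+1+1 = 0 carry 1
  0+0+1 = 1
  1+0 = 1
  0+0 = 0
  1+1 = 0 carry 1
  1+0+1 = 0 carry 1
  0+0+1 = 1
  0+1 = 1
  0+1 = 1
  1+1 = 0 carry 1
  1+1+1 = 1 carry 1
  0+0+1 = 1
  1+0 = 1
  0+0 = 0
  0+1 = 1
  1+0 = 1
  1+1 = 0 carry 1
  1+0+1 = 0 carry 1
  0+1+1 = 0 carry 1
  0+0+1 = 1
  1+1 = 0 carry 1
  1+0+1 = 0 carry 1
  0+1+1 = 0 carry 1
  0+1+1 = 0 carry 1
  1+0+1 = 0 carry 1
  0+0+1 = 1
  1+0 = 1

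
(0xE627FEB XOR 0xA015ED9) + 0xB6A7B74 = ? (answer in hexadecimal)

First 0xE627FEB XOR 0xA015ED9 = 0x4632132.
Add column by column in base 16, right to left:
  2+4 = 6
  3+7 = A
  1+B = C
  2+7 = 9
  3+A = D
  6+6 = C
  4+B = F

0xFCD9CA6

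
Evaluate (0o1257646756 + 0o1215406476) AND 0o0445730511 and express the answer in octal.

0o445210410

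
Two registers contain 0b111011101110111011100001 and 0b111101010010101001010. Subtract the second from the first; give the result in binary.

0b110100000100100110010111

Subtract column by column in base 2:
  1-0 → 1
  0-1 → 1 (borrow)
  0-0-1 → 1 (borrow)
  0-1-1 → 0 (borrow)
  0-0-1 → 1 (borrow)
  1-0-1 → 0
  1-1 → 0
  1-0 → 1
  0-1 → 1 (borrow)
  1-0-1 → 0
  1-1 → 0
  1-0 → 1
  0-0 → 0
  1-1 → 0
  1-0 → 1
  1-1 → 0
  0-0 → 0
  1-1 → 0
  1-1 → 0
  1-1 → 0
  0-1 → 1 (borrow)
  1-0-1 → 0
  1-0 → 1
  1-0 → 1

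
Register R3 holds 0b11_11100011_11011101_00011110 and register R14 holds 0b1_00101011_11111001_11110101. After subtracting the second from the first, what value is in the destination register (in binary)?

Subtract column by column in base 2:
  0-1 → 1 (borrow)
  1-0-1 → 0
  1-1 → 0
  1-0 → 1
  1-1 → 0
  0-1 → 1 (borrow)
  0-1-1 → 0 (borrow)
  0-1-1 → 0 (borrow)
  1-1-1 → 1 (borrow)
  0-0-1 → 1 (borrow)
  1-0-1 → 0
  1-1 → 0
  1-1 → 0
  0-1 → 1 (borrow)
  1-1-1 → 1 (borrow)
  1-1-1 → 1 (borrow)
  1-1-1 → 1 (borrow)
  1-1-1 → 1 (borrow)
  0-0-1 → 1 (borrow)
  0-1-1 → 0 (borrow)
  0-0-1 → 1 (borrow)
  1-1-1 → 1 (borrow)
  1-0-1 → 0
  1-0 → 1
  1-1 → 0
  1-0 → 1

0b10101101111110001100101001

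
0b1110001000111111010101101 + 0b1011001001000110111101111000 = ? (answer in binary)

0b1100111010001110111000100101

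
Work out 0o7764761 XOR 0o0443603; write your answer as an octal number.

XOR each oct digit independently (no carries):
  7^0=7, 7^4=3, 6^4=2, 4^3=7, 7^6=1, 6^0=6, 1^3=2

0o7327162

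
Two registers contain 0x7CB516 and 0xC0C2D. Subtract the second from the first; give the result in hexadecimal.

Subtract column by column in base 16:
  6-D → 9 (borrow)
  1-2-1 → E (borrow)
  5-C-1 → 8 (borrow)
  B-0-1 → A
  C-C → 0
  7-0 → 7

0x70A8E9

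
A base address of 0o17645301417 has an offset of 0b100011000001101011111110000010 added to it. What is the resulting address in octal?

0o24147041221

0b100011000001101011111110000010 = 0o4301537602 in octal.
Add column by column in base 8, right to left:
  7+2 = 1 carry 1
  1+0+1 = 2
  4+6 = 2 carry 1
  1+7+1 = 1 carry 1
  0+3+1 = 4
  3+5 = 0 carry 1
  5+1+1 = 7
  4+0 = 4
  6+3 = 1 carry 1
  7+4+1 = 4 carry 1
  1+0+1 = 2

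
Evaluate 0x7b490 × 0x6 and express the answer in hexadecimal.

0x2e3b60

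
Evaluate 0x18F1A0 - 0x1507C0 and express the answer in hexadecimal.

0x3E9E0

Subtract column by column in base 16:
  0-0 → 0
  A-C → E (borrow)
  1-7-1 → 9 (borrow)
  F-0-1 → E
  8-5 → 3
  1-1 → 0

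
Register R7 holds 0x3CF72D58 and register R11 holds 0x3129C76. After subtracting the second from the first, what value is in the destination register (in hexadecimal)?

Subtract column by column in base 16:
  8-6 → 2
  5-7 → E (borrow)
  D-C-1 → 0
  2-9 → 9 (borrow)
  7-2-1 → 4
  F-1 → E
  C-3 → 9
  3-0 → 3

0x39E490E2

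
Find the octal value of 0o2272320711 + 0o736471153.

0o3231012064

Add column by column in base 8, right to left:
  1+3 = 4
  1+5 = 6
  7+1 = 0 carry 1
  0+1+1 = 2
  2+7 = 1 carry 1
  3+4+1 = 0 carry 1
  2+6+1 = 1 carry 1
  7+3+1 = 3 carry 1
  2+7+1 = 2 carry 1
  2+0+1 = 3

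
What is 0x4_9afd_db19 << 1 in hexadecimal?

1 bits is not a whole number of base-16 digits; in binary: 10010011010111111011101101100011001 << 1 = 100100110101111110111011011000110010.

0x935fbb632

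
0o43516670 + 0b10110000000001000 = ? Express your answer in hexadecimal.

0o43516670 = 0x8E9DB8 in hexadecimal.
0b10110000000001000 = 0x16008 in hexadecimal.
Add column by column in base 16, right to left:
  8+8 = 0 carry 1
  B+0+1 = C
  D+0 = D
  9+6 = F
  E+1 = F
  8+0 = 8

0x8FFDC0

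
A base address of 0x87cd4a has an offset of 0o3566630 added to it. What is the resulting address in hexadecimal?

0o3566630 = 0xeed98 in hexadecimal.
Add column by column in base 16, right to left:
  a+8 = 2 carry 1
  4+9+1 = e
  d+d = a carry 1
  c+e+1 = b carry 1
  7+e+1 = 6 carry 1
  8+0+1 = 9

0x96bae2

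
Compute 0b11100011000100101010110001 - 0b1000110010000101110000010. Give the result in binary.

0b10011100110011111100101111

Subtract column by column in base 2:
  1-0 → 1
  0-1 → 1 (borrow)
  0-0-1 → 1 (borrow)
  0-0-1 → 1 (borrow)
  1-0-1 → 0
  1-0 → 1
  0-0 → 0
  1-1 → 0
  0-1 → 1 (borrow)
  1-1-1 → 1 (borrow)
  0-0-1 → 1 (borrow)
  1-1-1 → 1 (borrow)
  0-0-1 → 1 (borrow)
  0-0-1 → 1 (borrow)
  1-0-1 → 0
  0-0 → 0
  0-1 → 1 (borrow)
  0-0-1 → 1 (borrow)
  1-0-1 → 0
  1-1 → 0
  0-1 → 1 (borrow)
  0-0-1 → 1 (borrow)
  0-0-1 → 1 (borrow)
  1-0-1 → 0
  1-1 → 0
  1-0 → 1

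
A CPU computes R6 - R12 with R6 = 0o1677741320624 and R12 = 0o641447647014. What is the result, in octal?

Subtract column by column in base 8:
  4-4 → 0
  2-1 → 1
  6-0 → 6
  0-7 → 1 (borrow)
  2-4-1 → 5 (borrow)
  3-6-1 → 4 (borrow)
  1-7-1 → 1 (borrow)
  4-4-1 → 7 (borrow)
  7-4-1 → 2
  7-1 → 6
  7-4 → 3
  6-6 → 0
  1-0 → 1

0o1036271451610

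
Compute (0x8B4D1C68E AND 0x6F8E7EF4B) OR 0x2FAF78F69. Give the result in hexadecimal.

0x2FAF7CF6B

0x8B4D1C68E AND 0x6F8E7EF4B = 0x0B0C1C60A.
Then OR with 0x2FAF78F69.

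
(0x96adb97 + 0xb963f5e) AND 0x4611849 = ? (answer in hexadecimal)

0x4011841

Add column by column in base 16, right to left:
  7+e = 5 carry 1
  9+5+1 = f
  b+f = a carry 1
  d+3+1 = 1 carry 1
  a+6+1 = 1 carry 1
  6+9+1 = 0 carry 1
  9+b+1 = 5 carry 1
  final carry 1
Sum = 0x15011af5; now AND with 0x4611849:
  1&0=0, 5&4=4, 0&6=0, 1&1=1, 1&1=1, a&8=8, f&4=4, 5&9=1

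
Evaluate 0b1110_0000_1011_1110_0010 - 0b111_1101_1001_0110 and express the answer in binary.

0b11011000111001001100

Subtract column by column in base 2:
  0-0 → 0
  1-1 → 0
  0-1 → 1 (borrow)
  0-0-1 → 1 (borrow)
  0-1-1 → 0 (borrow)
  1-0-1 → 0
  1-0 → 1
  1-1 → 0
  1-1 → 0
  1-0 → 1
  0-1 → 1 (borrow)
  1-1-1 → 1 (borrow)
  0-1-1 → 0 (borrow)
  0-1-1 → 0 (borrow)
  0-1-1 → 0 (borrow)
  0-0-1 → 1 (borrow)
  0-0-1 → 1 (borrow)
  1-0-1 → 0
  1-0 → 1
  1-0 → 1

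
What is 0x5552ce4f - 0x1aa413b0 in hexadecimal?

Subtract column by column in base 16:
  f-0 → f
  4-b → 9 (borrow)
  e-3-1 → a
  c-1 → b
  2-4 → e (borrow)
  5-a-1 → a (borrow)
  5-a-1 → a (borrow)
  5-1-1 → 3

0x3aaeba9f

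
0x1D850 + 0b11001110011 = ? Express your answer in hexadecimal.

0b11001110011 = 0x673 in hexadecimal.
Add column by column in base 16, right to left:
  0+3 = 3
  5+7 = C
  8+6 = E
  D+0 = D
  1+0 = 1

0x1DEC3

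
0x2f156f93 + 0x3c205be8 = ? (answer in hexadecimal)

0x6b35cb7b

Add column by column in base 16, right to left:
  3+8 = b
  9+e = 7 carry 1
  f+b+1 = b carry 1
  6+5+1 = c
  5+0 = 5
  1+2 = 3
  f+c = b carry 1
  2+3+1 = 6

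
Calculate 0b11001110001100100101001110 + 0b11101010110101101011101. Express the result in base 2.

0b11101011100011010010101011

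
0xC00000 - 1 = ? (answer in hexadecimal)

0xBFFFFF

The trailing 5 digits are 0, so subtracting 1 borrows through: they become F and the next digit up decrements.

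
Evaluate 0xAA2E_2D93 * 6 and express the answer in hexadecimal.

0x3FD151172

Multiply each base-16 digit by 6, carrying:
  3×6 = 18 → write 2 carry 1
  9×6+1 = 55 → write 7 carry 3
  D×6+3 = 81 → write 1 carry 5
  2×6+5 = 17 → write 1 carry 1
  E×6+1 = 85 → write 5 carry 5
  2×6+5 = 17 → write 1 carry 1
  A×6+1 = 61 → write D carry 3
  A×6+3 = 63 → write F carry 3
  remaining carry: 3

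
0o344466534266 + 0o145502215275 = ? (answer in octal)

0o512170751563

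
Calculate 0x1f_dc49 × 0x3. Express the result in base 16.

Multiply each base-16 digit by 3, carrying:
  9×3 = 27 → write b carry 1
  4×3+1 = 13 → write d
  c×3 = 36 → write 4 carry 2
  d×3+2 = 41 → write 9 carry 2
  f×3+2 = 47 → write f carry 2
  1×3+2 = 5 → write 5

0x5f94db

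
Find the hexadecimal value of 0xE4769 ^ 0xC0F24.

XOR each hex digit independently (no carries):
  E^C=2, 4^0=4, 7^F=8, 6^2=4, 9^4=D

0x2484D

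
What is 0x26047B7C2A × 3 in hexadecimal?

0x720D72747E

Multiply each base-16 digit by 3, carrying:
  A×3 = 30 → write E carry 1
  2×3+1 = 7 → write 7
  C×3 = 36 → write 4 carry 2
  7×3+2 = 23 → write 7 carry 1
  B×3+1 = 34 → write 2 carry 2
  7×3+2 = 23 → write 7 carry 1
  4×3+1 = 13 → write D
  0×3 = 0 → write 0
  6×3 = 18 → write 2 carry 1
  2×3+1 = 7 → write 7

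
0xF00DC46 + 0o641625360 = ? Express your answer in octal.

0o2542003466

0xF00DC46 = 0o1700156106 in octal.
Add column by column in base 8, right to left:
  6+0 = 6
  0+6 = 6
  1+3 = 4
  6+5 = 3 carry 1
  5+2+1 = 0 carry 1
  1+6+1 = 0 carry 1
  0+1+1 = 2
  0+4 = 4
  7+6 = 5 carry 1
  1+0+1 = 2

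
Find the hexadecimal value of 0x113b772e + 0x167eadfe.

0x27ba252c

Add column by column in base 16, right to left:
  e+e = c carry 1
  2+f+1 = 2 carry 1
  7+d+1 = 5 carry 1
  7+a+1 = 2 carry 1
  b+e+1 = a carry 1
  3+7+1 = b
  1+6 = 7
  1+1 = 2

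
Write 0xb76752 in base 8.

0o55663522

Expand each hex digit to 4 bits: b=1011 7=0111 6=0110 7=0111 5=0101 2=0010.
Group the bits in threes: 101 101 110 110 011 101 010 010 → 55663522.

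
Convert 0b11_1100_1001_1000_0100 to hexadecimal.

0x3C984

Group the bits into nibbles: 0011 1100 1001 1000 0100 → 3C984.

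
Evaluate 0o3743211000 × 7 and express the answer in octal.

0o33466677000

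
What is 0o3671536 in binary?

Each octal digit is 3 bits: 3=011 6=110 7=111 1=001 5=101 3=011 6=110.

0b11110111001101011110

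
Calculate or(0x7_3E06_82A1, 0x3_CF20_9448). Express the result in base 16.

OR each hex digit independently (no carries):
  7|3=7, 3|C=F, E|F=F, 0|2=2, 6|0=6, 8|9=9, 2|4=6, A|4=E, 1|8=9

0x7FF2696E9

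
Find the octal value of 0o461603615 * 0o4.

Multiply each base-8 digit by 4, carrying:
  5×4 = 20 → write 4 carry 2
  1×4+2 = 6 → write 6
  6×4 = 24 → write 0 carry 3
  3×4+3 = 15 → write 7 carry 1
  0×4+1 = 1 → write 1
  6×4 = 24 → write 0 carry 3
  1×4+3 = 7 → write 7
  6×4 = 24 → write 0 carry 3
  4×4+3 = 19 → write 3 carry 2
  remaining carry: 2

0o2307017064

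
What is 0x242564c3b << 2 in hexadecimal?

0x9095930ec

2 bits is not a whole number of base-16 digits; in binary: 1001000010010101100100110000111011 << 2 = 100100001001010110010011000011101100.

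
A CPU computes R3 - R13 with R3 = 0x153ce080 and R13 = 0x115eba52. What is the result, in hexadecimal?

0x3de262e

Subtract column by column in base 16:
  0-2 → e (borrow)
  8-5-1 → 2
  0-a → 6 (borrow)
  e-b-1 → 2
  c-e → e (borrow)
  3-5-1 → d (borrow)
  5-1-1 → 3
  1-1 → 0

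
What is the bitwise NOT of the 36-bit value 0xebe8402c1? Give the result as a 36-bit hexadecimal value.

0x1417bfd3e

Each hex digit d becomes f−d:
  e→1, b→4, e→1, 8→7, 4→b, 0→f, 2→d, c→3, 1→e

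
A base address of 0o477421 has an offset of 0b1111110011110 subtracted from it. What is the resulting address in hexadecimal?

0x25F73

0o477421 = 0x27F11 in hexadecimal.
0b1111110011110 = 0x1F9E in hexadecimal.
Subtract column by column in base 16:
  1-E → 3 (borrow)
  1-9-1 → 7 (borrow)
  F-F-1 → F (borrow)
  7-1-1 → 5
  2-0 → 2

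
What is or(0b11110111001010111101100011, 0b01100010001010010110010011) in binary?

OR bit by bit (1 where either bit is 1):
  11110111001010111101100011
| 01100010001010010110010011
= 11110111001010111111110011

0b11110111001010111111110011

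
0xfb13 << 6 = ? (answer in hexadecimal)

6 bits is not a whole number of base-16 digits; in binary: 1111101100010011 << 6 = 1111101100010011000000.

0x3ec4c0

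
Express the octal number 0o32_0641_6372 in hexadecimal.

0x1A1A1CFA

Each octal digit is 3 bits: 3=011 2=010 0=000 6=110 4=100 1=001 6=110 3=011 7=111 2=010.
Group the bits into nibbles: 0001 1010 0001 1010 0001 1100 1111 1010 → 1A1A1CFA.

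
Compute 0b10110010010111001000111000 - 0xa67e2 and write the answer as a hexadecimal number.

0x2bf0a56

0b10110010010111001000111000 = 0x2c97238 in hexadecimal.
Subtract column by column in base 16:
  8-2 → 6
  3-e → 5 (borrow)
  2-7-1 → a (borrow)
  7-6-1 → 0
  9-a → f (borrow)
  c-0-1 → b
  2-0 → 2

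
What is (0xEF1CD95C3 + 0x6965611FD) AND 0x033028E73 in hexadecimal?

Add column by column in base 16, right to left:
  3+D = 0 carry 1
  C+F+1 = C carry 1
  5+1+1 = 7
  9+1 = A
  D+6 = 3 carry 1
  C+5+1 = 2 carry 1
  1+6+1 = 8
  F+9 = 8 carry 1
  E+6+1 = 5 carry 1
  final carry 1
Sum = 0x158823A7C0; now AND with 0x033028E73:
  1&0=0, 5&0=0, 8&3=0, 8&3=0, 2&0=0, 3&2=2, A&8=8, 7&E=6, C&7=4, 0&3=0

0x28640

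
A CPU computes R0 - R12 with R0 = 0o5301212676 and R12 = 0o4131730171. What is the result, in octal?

0o1147262505

Subtract column by column in base 8:
  6-1 → 5
  7-7 → 0
  6-1 → 5
  2-0 → 2
  1-3 → 6 (borrow)
  2-7-1 → 2 (borrow)
  1-1-1 → 7 (borrow)
  0-3-1 → 4 (borrow)
  3-1-1 → 1
  5-4 → 1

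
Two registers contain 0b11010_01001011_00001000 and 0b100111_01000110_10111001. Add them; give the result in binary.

0b10000011001000111000001

Add column by column in base 2, right to left:
  0+1 = 1
  0+0 = 0
  0+0 = 0
  1+1 = 0 carry 1
  0+1+1 = 0 carry 1
  0+1+1 = 0 carry 1
  0+0+1 = 1
  0+1 = 1
  1+0 = 1
  1+1 = 0 carry 1
  0+1+1 = 0 carry 1
  1+0+1 = 0 carry 1
  0+0+1 = 1
  0+0 = 0
  1+1 = 0 carry 1
  0+0+1 = 1
  0+1 = 1
  1+1 = 0 carry 1
  0+1+1 = 0 carry 1
  1+0+1 = 0 carry 1
  1+0+1 = 0 carry 1
  0+1+1 = 0 carry 1
  final carry 1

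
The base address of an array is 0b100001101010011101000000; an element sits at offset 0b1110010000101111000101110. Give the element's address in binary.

0b10010011110000010101101110

Add column by column in base 2, right to left:
  0+0 = 0
  0+1 = 1
  0+1 = 1
  0+1 = 1
  0+0 = 0
  0+1 = 1
  1+0 = 1
  0+0 = 0
  1+0 = 1
  1+1 = 0 carry 1
  1+1+1 = 1 carry 1
  0+1+1 = 0 carry 1
  0+1+1 = 0 carry 1
  1+0+1 = 0 carry 1
  0+1+1 = 0 carry 1
  1+0+1 = 0 carry 1
  0+0+1 = 1
  1+0 = 1
  1+0 = 1
  0+1 = 1
  0+0 = 0
  0+0 = 0
  0+1 = 1
  1+1 = 0 carry 1
  0+1+1 = 0 carry 1
  final carry 1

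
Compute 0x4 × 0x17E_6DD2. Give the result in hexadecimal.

Multiply each base-16 digit by 4, carrying:
  2×4 = 8 → write 8
  D×4 = 52 → write 4 carry 3
  D×4+3 = 55 → write 7 carry 3
  6×4+3 = 27 → write B carry 1
  E×4+1 = 57 → write 9 carry 3
  7×4+3 = 31 → write F carry 1
  1×4+1 = 5 → write 5

0x5F9B748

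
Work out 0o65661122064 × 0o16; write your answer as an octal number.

0o1361660175330

Multiply each base-8 digit by 14, carrying:
  4×14 = 56 → write 0 carry 7
  6×14+7 = 91 → write 3 carry 11
  0×14+11 = 11 → write 3 carry 1
  2×14+1 = 29 → write 5 carry 3
  2×14+3 = 31 → write 7 carry 3
  1×14+3 = 17 → write 1 carry 2
  1×14+2 = 16 → write 0 carry 2
  6×14+2 = 86 → write 6 carry 10
  6×14+10 = 94 → write 6 carry 11
  5×14+11 = 81 → write 1 carry 10
  6×14+10 = 94 → write 6 carry 11
  remaining carry: 13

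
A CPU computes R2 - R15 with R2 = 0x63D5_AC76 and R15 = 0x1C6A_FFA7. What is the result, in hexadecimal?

0x476AACCF

Subtract column by column in base 16:
  6-7 → F (borrow)
  7-A-1 → C (borrow)
  C-F-1 → C (borrow)
  A-F-1 → A (borrow)
  5-A-1 → A (borrow)
  D-6-1 → 6
  3-C → 7 (borrow)
  6-1-1 → 4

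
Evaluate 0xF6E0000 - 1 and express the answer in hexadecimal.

0xF6DFFFF

The trailing 4 digits are 0, so subtracting 1 borrows through: they become F and the next digit up decrements.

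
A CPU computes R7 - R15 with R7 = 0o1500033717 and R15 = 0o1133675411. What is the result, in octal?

Subtract column by column in base 8:
  7-1 → 6
  1-1 → 0
  7-4 → 3
  3-5 → 6 (borrow)
  3-7-1 → 3 (borrow)
  0-6-1 → 1 (borrow)
  0-3-1 → 4 (borrow)
  0-3-1 → 4 (borrow)
  5-1-1 → 3
  1-1 → 0

0o344136306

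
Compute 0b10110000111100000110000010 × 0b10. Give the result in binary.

0b101100001111000001100000100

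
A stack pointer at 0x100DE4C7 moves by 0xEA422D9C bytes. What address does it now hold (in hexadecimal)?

0xFA501263

Add column by column in base 16, right to left:
  7+C = 3 carry 1
  C+9+1 = 6 carry 1
  4+D+1 = 2 carry 1
  E+2+1 = 1 carry 1
  D+2+1 = 0 carry 1
  0+4+1 = 5
  0+A = A
  1+E = F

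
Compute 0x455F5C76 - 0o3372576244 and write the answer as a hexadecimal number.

0o3372576244 = 0x1BEAFCA4 in hexadecimal.
Subtract column by column in base 16:
  6-4 → 2
  7-A → D (borrow)
  C-C-1 → F (borrow)
  5-F-1 → 5 (borrow)
  F-A-1 → 4
  5-E → 7 (borrow)
  5-B-1 → 9 (borrow)
  4-1-1 → 2

0x29745FD2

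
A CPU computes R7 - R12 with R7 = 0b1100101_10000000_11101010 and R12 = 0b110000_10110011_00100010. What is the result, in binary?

Subtract column by column in base 2:
  0-0 → 0
  1-1 → 0
  0-0 → 0
  1-0 → 1
  0-0 → 0
  1-1 → 0
  1-0 → 1
  1-0 → 1
  0-1 → 1 (borrow)
  0-1-1 → 0 (borrow)
  0-0-1 → 1 (borrow)
  0-0-1 → 1 (borrow)
  0-1-1 → 0 (borrow)
  0-1-1 → 0 (borrow)
  0-0-1 → 1 (borrow)
  1-1-1 → 1 (borrow)
  1-0-1 → 0
  0-0 → 0
  1-0 → 1
  0-0 → 0
  0-1 → 1 (borrow)
  1-1-1 → 1 (borrow)
  1-0-1 → 0

0b1101001100110111001000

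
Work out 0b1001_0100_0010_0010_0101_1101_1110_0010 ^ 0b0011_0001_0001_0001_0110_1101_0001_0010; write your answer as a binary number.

0b10100101001100110011000011110000

XOR bit by bit (1 where the bits differ):
  10010100001000100101110111100010
^ 00110001000100010110110100010010
= 10100101001100110011000011110000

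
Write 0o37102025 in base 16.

Each octal digit is 3 bits: 3=011 7=111 1=001 0=000 2=010 0=000 2=010 5=101.
Group the bits into nibbles: 0111 1100 1000 0100 0001 0101 → 7C8415.

0x7C8415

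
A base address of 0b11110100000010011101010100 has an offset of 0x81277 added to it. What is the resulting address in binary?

0x81277 = 0b10000001001001110111 in binary.
Add column by column in base 2, right to left:
  0+1 = 1
  0+1 = 1
  1+1 = 0 carry 1
  0+0+1 = 1
  1+1 = 0 carry 1
  0+1+1 = 0 carry 1
  1+1+1 = 1 carry 1
  0+0+1 = 1
  1+0 = 1
  1+1 = 0 carry 1
  1+0+1 = 0 carry 1
  0+0+1 = 1
  0+1 = 1
  1+0 = 1
  0+0 = 0
  0+0 = 0
  0+0 = 0
  0+0 = 0
  0+0 = 0
  0+1 = 1
  1+0 = 1
  0+0 = 0
  1+0 = 1
  1+0 = 1
  1+0 = 1
  1+0 = 1

0b11110110000011100111001011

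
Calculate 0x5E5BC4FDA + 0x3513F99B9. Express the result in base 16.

0x936FBE993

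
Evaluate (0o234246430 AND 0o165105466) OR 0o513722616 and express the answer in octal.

0o537726636

0o234246430 AND 0o165105466 = 0o024004420.
Then OR with 0o513722616.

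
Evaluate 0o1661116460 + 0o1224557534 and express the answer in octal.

0o3105676214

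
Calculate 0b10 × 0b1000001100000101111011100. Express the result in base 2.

Multiply each base-2 digit by 2, carrying:
  0×2 = 0 → write 0
  0×2 = 0 → write 0
  1×2 = 2 → write 0 carry 1
  1×2+1 = 3 → write 1 carry 1
  1×2+1 = 3 → write 1 carry 1
  0×2+1 = 1 → write 1
  1×2 = 2 → write 0 carry 1
  1×2+1 = 3 → write 1 carry 1
  1×2+1 = 3 → write 1 carry 1
  1×2+1 = 3 → write 1 carry 1
  0×2+1 = 1 → write 1
  1×2 = 2 → write 0 carry 1
  0×2+1 = 1 → write 1
  0×2 = 0 → write 0
  0×2 = 0 → write 0
  0×2 = 0 → write 0
  0×2 = 0 → write 0
  1×2 = 2 → write 0 carry 1
  1×2+1 = 3 → write 1 carry 1
  0×2+1 = 1 → write 1
  0×2 = 0 → write 0
  0×2 = 0 → write 0
  0×2 = 0 → write 0
  0×2 = 0 → write 0
  1×2 = 2 → write 0 carry 1
  remaining carry: 1

0b10000011000001011110111000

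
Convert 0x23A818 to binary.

Expand each hex digit to 4 bits: 2=0010 3=0011 A=1010 8=1000 1=0001 8=1000.

0b1000111010100000011000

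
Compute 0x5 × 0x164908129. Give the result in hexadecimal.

Multiply each base-16 digit by 5, carrying:
  9×5 = 45 → write D carry 2
  2×5+2 = 12 → write C
  1×5 = 5 → write 5
  8×5 = 40 → write 8 carry 2
  0×5+2 = 2 → write 2
  9×5 = 45 → write D carry 2
  4×5+2 = 22 → write 6 carry 1
  6×5+1 = 31 → write F carry 1
  1×5+1 = 6 → write 6

0x6F6D285CD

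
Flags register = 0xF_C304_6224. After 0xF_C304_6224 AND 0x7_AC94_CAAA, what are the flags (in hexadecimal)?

0x780044220

AND each hex digit independently (no carries):
  F&7=7, C&A=8, 3&C=0, 0&9=0, 4&4=4, 6&C=4, 2&A=2, 2&A=2, 4&A=0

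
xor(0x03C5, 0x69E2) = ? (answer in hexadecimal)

0x6A27

XOR each hex digit independently (no carries):
  0^6=6, 3^9=A, C^E=2, 5^2=7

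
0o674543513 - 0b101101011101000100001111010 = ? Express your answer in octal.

0o121037321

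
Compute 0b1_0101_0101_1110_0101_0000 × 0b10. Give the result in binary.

Multiply each base-2 digit by 2, carrying:
  0×2 = 0 → write 0
  0×2 = 0 → write 0
  0×2 = 0 → write 0
  0×2 = 0 → write 0
  1×2 = 2 → write 0 carry 1
  0×2+1 = 1 → write 1
  1×2 = 2 → write 0 carry 1
  0×2+1 = 1 → write 1
  0×2 = 0 → write 0
  1×2 = 2 → write 0 carry 1
  1×2+1 = 3 → write 1 carry 1
  1×2+1 = 3 → write 1 carry 1
  1×2+1 = 3 → write 1 carry 1
  0×2+1 = 1 → write 1
  1×2 = 2 → write 0 carry 1
  0×2+1 = 1 → write 1
  1×2 = 2 → write 0 carry 1
  0×2+1 = 1 → write 1
  1×2 = 2 → write 0 carry 1
  0×2+1 = 1 → write 1
  1×2 = 2 → write 0 carry 1
  remaining carry: 1

0b1010101011110010100000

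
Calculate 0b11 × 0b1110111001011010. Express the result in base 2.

Multiply each base-2 digit by 3, carrying:
  0×3 = 0 → write 0
  1×3 = 3 → write 1 carry 1
  0×3+1 = 1 → write 1
  1×3 = 3 → write 1 carry 1
  1×3+1 = 4 → write 0 carry 2
  0×3+2 = 2 → write 0 carry 1
  1×3+1 = 4 → write 0 carry 2
  0×3+2 = 2 → write 0 carry 1
  0×3+1 = 1 → write 1
  1×3 = 3 → write 1 carry 1
  1×3+1 = 4 → write 0 carry 2
  1×3+2 = 5 → write 1 carry 2
  0×3+2 = 2 → write 0 carry 1
  1×3+1 = 4 → write 0 carry 2
  1×3+2 = 5 → write 1 carry 2
  1×3+2 = 5 → write 1 carry 2
  remaining carry: 10

0b101100101100001110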